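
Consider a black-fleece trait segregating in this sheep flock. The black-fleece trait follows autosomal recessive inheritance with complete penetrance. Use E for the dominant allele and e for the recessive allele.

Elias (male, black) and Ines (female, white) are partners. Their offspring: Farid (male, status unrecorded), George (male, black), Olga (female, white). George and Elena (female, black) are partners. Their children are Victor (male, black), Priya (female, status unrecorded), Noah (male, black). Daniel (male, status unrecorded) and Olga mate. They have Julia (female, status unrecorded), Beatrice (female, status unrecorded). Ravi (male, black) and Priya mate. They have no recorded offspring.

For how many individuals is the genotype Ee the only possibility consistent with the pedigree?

2

Obligate heterozygotes: Ines is white so carries E and passed e to George (ee), so Ines is Ee; Olga is white so carries E and received e from Elias (ee), so Olga is Ee.
Every other individual is either homozygous by phenotype or has at least one consistent homozygous assignment, so the count is 2.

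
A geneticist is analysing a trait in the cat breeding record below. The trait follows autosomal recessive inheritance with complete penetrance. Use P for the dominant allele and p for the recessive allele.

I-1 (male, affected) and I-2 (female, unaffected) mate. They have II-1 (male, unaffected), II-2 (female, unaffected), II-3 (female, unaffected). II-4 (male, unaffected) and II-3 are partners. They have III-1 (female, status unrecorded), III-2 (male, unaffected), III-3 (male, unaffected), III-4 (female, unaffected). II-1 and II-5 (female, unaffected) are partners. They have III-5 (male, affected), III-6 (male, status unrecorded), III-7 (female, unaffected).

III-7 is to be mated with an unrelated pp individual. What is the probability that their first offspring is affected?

1/3

II-1 is unaffected so carries P and received p from I-1 (pp), so II-1 is Pp.
II-5 is unaffected so carries P and passed p to III-5 (pp), so II-5 is Pp.
III-7 is an unaffected offspring of II-1 (Pp) × II-5 (Pp), whose cross gives 1/4 PP : 1/2 Pp : 1/4 pp; conditioning on being unaffected, III-7 is PP with probability 1/3, Pp with probability 2/3.
Summing over parental genotype combinations, P(offspring is affected) = 2/3·1/2 = 1/3.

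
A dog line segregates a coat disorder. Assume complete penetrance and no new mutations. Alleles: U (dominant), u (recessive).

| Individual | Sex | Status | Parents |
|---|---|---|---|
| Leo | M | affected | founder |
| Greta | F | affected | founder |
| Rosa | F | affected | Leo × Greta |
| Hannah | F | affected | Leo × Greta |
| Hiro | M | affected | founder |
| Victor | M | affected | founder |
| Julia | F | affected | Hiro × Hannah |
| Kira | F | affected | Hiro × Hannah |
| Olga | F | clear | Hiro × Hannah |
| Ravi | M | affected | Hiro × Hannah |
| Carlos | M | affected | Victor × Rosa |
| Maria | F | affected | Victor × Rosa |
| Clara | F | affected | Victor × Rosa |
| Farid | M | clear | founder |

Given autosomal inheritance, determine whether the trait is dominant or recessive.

dominant

Hiro and Hannah are both affected yet have a clear child Olga. Under a recessive model two affected parents are homozygous and every child would be affected, so the trait cannot be recessive.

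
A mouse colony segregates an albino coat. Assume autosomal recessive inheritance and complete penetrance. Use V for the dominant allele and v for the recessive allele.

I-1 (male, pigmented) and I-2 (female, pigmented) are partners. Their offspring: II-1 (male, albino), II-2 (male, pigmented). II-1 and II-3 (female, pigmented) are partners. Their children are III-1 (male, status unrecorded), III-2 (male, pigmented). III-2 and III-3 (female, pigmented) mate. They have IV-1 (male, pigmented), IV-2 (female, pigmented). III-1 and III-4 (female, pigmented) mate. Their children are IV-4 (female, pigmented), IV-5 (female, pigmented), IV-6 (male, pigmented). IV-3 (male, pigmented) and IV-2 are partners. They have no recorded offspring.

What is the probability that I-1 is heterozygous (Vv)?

1

I-1 is pigmented so carries V and passed v to II-1 (vv), so I-1 is Vv, giving P(Vv) = 1.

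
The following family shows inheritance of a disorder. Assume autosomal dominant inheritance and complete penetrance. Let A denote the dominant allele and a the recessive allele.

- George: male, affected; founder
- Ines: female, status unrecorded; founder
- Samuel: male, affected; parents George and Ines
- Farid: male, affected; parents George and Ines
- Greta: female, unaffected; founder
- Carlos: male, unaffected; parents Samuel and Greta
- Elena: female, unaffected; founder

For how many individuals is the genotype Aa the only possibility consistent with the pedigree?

Obligate heterozygotes: Samuel is affected so carries A and passed a to Carlos (aa), so Samuel is Aa.
Every other individual is either homozygous by phenotype or has at least one consistent homozygous assignment, so the count is 1.

1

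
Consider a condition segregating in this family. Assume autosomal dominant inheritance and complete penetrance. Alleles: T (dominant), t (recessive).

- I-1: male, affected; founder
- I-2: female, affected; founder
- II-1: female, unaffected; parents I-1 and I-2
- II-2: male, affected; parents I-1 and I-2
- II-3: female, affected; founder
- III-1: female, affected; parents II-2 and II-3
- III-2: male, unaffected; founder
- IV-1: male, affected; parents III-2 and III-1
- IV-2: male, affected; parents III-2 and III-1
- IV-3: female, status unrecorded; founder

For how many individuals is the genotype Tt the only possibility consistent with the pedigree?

Obligate heterozygotes: I-1 is affected so carries T and passed t to II-1 (tt), so I-1 is Tt; I-2 is affected so carries T and passed t to II-1 (tt), so I-2 is Tt; IV-1 is affected so carries T and received t from III-2 (tt), so IV-1 is Tt; IV-2 is affected so carries T and received t from III-2 (tt), so IV-2 is Tt.
Every other individual is either homozygous by phenotype or has at least one consistent homozygous assignment, so the count is 4.

4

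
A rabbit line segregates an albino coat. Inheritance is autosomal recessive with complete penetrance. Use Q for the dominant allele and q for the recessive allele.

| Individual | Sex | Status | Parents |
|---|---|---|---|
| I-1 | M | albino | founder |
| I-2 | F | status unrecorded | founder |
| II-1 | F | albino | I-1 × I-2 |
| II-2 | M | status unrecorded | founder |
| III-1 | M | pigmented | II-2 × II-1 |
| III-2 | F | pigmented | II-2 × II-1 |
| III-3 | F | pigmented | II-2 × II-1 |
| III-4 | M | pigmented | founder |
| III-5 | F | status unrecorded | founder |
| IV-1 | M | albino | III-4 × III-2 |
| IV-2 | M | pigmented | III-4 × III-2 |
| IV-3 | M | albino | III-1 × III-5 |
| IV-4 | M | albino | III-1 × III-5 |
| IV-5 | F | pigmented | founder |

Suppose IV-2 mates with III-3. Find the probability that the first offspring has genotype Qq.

III-4 is pigmented so carries Q and passed q to IV-1 (qq), so III-4 is Qq.
III-2 is pigmented so carries Q and received q from II-1 (qq), so III-2 is Qq.
IV-2 is a pigmented offspring of III-4 (Qq) × III-2 (Qq), whose cross gives 1/4 QQ : 1/2 Qq : 1/4 qq; conditioning on being pigmented, IV-2 is QQ with probability 1/3, Qq with probability 2/3.
III-3 is pigmented so carries Q and received q from II-1 (qq), so III-3 is Qq.
Summing over parental genotype combinations, P(offspring has genotype Qq) = 1/3·1/2 + 2/3·1/2 = 1/2.

1/2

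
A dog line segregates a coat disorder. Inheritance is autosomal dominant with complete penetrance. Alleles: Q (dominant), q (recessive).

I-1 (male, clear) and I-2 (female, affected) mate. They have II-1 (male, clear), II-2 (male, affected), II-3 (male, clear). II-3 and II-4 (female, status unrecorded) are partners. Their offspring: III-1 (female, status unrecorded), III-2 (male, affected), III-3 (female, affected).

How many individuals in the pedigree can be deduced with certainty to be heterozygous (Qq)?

Obligate heterozygotes: I-2 is affected so carries Q and passed q to II-1 (qq), so I-2 is Qq; II-2 is affected so carries Q and received q from I-1 (qq), so II-2 is Qq; III-2 is affected so carries Q and received q from II-3 (qq), so III-2 is Qq; III-3 is affected so carries Q and received q from II-3 (qq), so III-3 is Qq.
Every other individual is either homozygous by phenotype or has at least one consistent homozygous assignment, so the count is 4.

4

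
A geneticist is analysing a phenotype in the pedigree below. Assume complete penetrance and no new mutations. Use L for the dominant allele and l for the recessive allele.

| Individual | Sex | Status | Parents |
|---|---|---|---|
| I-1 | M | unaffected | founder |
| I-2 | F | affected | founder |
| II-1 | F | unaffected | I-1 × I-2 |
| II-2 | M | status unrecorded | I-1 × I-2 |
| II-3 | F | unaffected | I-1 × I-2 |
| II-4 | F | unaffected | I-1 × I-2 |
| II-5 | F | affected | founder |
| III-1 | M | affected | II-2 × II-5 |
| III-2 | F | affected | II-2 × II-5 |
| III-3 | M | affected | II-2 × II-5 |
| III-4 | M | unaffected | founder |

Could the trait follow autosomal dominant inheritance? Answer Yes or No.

Yes

A consistent assignment under autosomal dominant exists: I-1 ll, I-2 Ll, II-1 ll, II-2 Ll, II-3 ll, II-4 ll, II-5 LL, III-1 LL, III-2 LL, III-3 LL, III-4 ll.
In this assignment every recorded phenotype matches its genotype and every non-founder's genotype is obtainable from its parents' genotypes, so the pedigree is consistent.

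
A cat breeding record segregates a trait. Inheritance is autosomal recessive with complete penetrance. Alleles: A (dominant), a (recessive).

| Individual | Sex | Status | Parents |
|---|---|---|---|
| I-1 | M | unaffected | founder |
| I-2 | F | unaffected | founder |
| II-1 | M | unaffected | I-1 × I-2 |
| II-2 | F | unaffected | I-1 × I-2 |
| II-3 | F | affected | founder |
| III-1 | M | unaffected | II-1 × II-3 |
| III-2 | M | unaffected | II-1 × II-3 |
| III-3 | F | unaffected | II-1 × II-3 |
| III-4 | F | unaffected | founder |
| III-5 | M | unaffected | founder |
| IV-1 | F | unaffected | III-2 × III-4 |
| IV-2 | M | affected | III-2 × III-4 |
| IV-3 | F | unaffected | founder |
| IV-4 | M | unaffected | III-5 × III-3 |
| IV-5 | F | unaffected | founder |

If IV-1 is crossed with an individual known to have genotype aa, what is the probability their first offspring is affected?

1/3

III-2 is unaffected so carries A and received a from II-3 (aa), so III-2 is Aa.
III-4 is unaffected so carries A and passed a to IV-2 (aa), so III-4 is Aa.
IV-1 is an unaffected offspring of III-2 (Aa) × III-4 (Aa), whose cross gives 1/4 AA : 1/2 Aa : 1/4 aa; conditioning on being unaffected, IV-1 is AA with probability 1/3, Aa with probability 2/3.
Summing over parental genotype combinations, P(offspring is affected) = 2/3·1/2 = 1/3.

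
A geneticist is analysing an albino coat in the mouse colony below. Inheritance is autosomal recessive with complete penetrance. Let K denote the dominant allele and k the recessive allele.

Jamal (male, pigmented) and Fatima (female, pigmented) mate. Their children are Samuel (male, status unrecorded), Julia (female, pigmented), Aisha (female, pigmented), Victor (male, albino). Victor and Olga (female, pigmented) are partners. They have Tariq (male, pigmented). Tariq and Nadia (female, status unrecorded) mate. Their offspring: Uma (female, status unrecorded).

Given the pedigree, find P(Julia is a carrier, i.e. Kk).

2/3

Jamal is pigmented so carries K and passed k to Victor (kk), so Jamal is Kk.
Fatima is pigmented so carries K and passed k to Victor (kk), so Fatima is Kk.
Their cross gives offspring ratios 1/4 KK : 1/2 Kk : 1/4 kk. Conditioning on Julia being pigmented, P(Kk) = 1/2 / 3/4 = 2/3.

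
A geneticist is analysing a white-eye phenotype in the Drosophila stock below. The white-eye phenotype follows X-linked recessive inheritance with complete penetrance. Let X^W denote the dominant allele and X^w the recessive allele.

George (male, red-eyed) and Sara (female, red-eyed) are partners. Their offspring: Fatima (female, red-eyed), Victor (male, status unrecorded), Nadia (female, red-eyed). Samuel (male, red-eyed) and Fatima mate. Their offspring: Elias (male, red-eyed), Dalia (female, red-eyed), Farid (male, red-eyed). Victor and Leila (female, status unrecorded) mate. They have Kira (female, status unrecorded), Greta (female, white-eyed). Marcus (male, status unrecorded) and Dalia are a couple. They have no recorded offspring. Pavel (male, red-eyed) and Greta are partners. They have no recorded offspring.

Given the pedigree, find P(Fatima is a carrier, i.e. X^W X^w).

1/5

George is red-eyed, so George is X^W Y.
Sara is red-eyed so carries W and passed w to Victor (X^w Y), so Sara is X^W X^w.
Their cross gives offspring ratios 1/2 X^W X^W : 1/2 X^W X^w. Conditioning on Fatima being red-eyed, P(X^W X^w) = 1/2 / 1 = 1/2 before taking Fatima's own offspring into account.
Samuel is red-eyed, so Samuel is X^W Y.
Now use Fatima's offspring. Probability of each recorded status — red-eyed son Elias: 1/2 if Fatima is X^W X^w, 1 if X^W X^W; red-eyed son Farid: 1/2 if Fatima is X^W X^w, 1 if X^W X^W. (Dalia: equally likely either way, so uninformative.)
Bayes: P(X^W X^w) = 1/2·1/4 / (1/2·1/4 + 1/2·1) = 1/5.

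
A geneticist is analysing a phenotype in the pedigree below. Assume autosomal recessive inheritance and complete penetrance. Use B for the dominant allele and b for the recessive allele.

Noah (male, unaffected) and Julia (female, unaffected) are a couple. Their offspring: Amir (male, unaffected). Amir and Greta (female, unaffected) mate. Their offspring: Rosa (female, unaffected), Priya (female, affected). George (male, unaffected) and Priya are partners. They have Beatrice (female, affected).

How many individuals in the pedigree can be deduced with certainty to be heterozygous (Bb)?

Obligate heterozygotes: Amir is unaffected so carries B and passed b to Priya (bb), so Amir is Bb; Greta is unaffected so carries B and passed b to Priya (bb), so Greta is Bb; George is unaffected so carries B and passed b to Beatrice (bb), so George is Bb.
Every other individual is either homozygous by phenotype or has at least one consistent homozygous assignment, so the count is 3.

3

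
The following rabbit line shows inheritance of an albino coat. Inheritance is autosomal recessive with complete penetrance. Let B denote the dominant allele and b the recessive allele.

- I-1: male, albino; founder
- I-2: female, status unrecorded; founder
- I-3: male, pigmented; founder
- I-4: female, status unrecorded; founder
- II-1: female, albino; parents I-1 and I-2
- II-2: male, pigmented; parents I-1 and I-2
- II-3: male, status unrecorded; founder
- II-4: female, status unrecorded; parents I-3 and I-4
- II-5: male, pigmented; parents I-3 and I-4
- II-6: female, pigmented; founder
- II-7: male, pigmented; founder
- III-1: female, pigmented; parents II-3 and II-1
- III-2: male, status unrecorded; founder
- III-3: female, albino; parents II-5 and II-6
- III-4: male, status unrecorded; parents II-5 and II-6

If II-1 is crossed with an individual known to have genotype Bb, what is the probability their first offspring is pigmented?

II-1 is albino, so II-1 is bb.
The cross gives 1/2 Bb : 1/2 bb, so P(offspring is pigmented) = 1/2.

1/2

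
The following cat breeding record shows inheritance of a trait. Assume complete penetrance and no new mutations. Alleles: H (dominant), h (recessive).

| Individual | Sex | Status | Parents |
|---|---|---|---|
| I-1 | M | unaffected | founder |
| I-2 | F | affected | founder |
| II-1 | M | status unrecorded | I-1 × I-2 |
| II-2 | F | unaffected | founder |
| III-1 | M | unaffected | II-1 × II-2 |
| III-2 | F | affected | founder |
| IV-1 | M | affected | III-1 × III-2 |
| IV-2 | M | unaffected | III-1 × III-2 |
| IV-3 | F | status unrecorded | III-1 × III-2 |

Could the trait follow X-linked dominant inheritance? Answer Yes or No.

Yes

A consistent assignment under X-linked dominant exists: I-1 X^h Y, I-2 X^H X^H, II-1 X^H Y, II-2 X^h X^h, III-1 X^h Y, III-2 X^H X^h, IV-1 X^H Y, IV-2 X^h Y, IV-3 X^H X^h.
In this assignment every recorded phenotype matches its genotype and every non-founder's genotype is obtainable from its parents' genotypes, so the pedigree is consistent.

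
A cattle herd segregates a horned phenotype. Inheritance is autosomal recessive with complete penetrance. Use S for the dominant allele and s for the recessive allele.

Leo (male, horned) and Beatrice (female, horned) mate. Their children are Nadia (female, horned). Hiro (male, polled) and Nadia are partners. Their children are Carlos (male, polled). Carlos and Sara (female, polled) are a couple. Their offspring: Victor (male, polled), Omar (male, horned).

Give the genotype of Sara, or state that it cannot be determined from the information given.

From phenotype alone, Sara is SS or Ss.
Sara is polled so carries S and passed s to Omar (ss), so Sara is Ss.

Ss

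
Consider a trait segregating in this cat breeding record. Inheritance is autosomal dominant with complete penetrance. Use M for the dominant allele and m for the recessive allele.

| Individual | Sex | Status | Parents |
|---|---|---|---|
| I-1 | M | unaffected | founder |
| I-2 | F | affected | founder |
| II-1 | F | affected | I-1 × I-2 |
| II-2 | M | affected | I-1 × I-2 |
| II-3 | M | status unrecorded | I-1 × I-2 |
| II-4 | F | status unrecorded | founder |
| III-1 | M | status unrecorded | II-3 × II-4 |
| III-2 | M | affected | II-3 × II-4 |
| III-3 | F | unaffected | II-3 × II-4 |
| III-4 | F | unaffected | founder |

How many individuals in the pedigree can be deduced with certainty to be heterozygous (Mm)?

Obligate heterozygotes: II-1 is affected so carries M and received m from I-1 (mm), so II-1 is Mm; II-2 is affected so carries M and received m from I-1 (mm), so II-2 is Mm.
Every other individual is either homozygous by phenotype or has at least one consistent homozygous assignment, so the count is 2.

2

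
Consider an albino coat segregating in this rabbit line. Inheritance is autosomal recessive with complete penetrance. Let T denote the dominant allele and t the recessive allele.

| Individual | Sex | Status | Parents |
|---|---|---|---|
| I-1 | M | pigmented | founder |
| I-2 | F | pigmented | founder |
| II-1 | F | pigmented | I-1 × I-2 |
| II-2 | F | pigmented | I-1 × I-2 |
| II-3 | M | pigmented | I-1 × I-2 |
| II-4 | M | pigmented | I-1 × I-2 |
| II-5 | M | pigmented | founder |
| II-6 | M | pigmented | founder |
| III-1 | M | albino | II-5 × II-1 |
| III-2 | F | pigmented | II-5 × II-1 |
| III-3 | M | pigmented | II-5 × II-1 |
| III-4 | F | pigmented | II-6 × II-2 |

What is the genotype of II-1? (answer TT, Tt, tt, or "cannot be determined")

Tt

From phenotype alone, II-1 is TT or Tt.
II-1 is pigmented so carries T and passed t to III-1 (tt), so II-1 is Tt.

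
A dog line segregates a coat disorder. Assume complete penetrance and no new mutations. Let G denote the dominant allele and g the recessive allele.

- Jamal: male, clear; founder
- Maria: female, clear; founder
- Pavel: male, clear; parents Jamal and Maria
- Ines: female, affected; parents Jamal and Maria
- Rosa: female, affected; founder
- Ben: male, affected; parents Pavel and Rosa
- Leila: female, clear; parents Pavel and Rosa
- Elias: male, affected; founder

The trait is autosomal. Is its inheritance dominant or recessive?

Jamal and Maria are both clear yet have an affected child Ines. Under dominance, an affected child requires at least one affected parent, so the trait cannot be dominant.

recessive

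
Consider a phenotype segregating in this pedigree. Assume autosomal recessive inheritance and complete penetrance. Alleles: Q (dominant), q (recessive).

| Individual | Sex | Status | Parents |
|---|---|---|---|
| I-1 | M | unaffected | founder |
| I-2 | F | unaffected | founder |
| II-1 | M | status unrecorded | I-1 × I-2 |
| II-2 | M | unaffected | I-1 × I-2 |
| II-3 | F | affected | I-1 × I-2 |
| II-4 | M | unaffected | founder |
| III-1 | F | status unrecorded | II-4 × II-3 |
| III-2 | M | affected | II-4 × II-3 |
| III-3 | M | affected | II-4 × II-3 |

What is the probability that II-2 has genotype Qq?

I-1 is unaffected so carries Q and passed q to II-3 (qq), so I-1 is Qq.
I-2 is unaffected so carries Q and passed q to II-3 (qq), so I-2 is Qq.
Their cross gives offspring ratios 1/4 QQ : 1/2 Qq : 1/4 qq. Conditioning on II-2 being unaffected, P(Qq) = 1/2 / 3/4 = 2/3.

2/3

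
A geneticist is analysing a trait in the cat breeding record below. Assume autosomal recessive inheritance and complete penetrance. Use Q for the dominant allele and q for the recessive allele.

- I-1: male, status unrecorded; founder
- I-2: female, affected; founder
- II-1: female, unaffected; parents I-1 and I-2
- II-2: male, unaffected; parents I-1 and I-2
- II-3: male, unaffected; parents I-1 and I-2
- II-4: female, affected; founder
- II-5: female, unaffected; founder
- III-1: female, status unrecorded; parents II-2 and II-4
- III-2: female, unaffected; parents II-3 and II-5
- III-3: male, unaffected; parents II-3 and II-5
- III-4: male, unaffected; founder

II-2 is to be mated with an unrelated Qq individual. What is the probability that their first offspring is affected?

II-2 is unaffected so carries Q and received q from I-2 (qq), so II-2 is Qq.
The cross gives 1/4 QQ : 1/2 Qq : 1/4 qq, so P(offspring is affected) = 1/4.

1/4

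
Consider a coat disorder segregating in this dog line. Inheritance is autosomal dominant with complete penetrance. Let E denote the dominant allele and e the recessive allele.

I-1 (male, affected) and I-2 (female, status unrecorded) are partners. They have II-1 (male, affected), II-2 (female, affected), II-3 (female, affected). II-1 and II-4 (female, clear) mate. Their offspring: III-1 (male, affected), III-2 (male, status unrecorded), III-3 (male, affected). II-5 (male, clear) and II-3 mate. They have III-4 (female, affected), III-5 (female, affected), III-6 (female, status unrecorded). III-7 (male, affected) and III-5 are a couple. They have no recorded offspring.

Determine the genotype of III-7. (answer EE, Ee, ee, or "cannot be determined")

III-7's phenotype allows EE or Ee, and no parent or child forces a single allele at both positions; consistent genotype assignments exist with III-7 as EE or Ee.

cannot be determined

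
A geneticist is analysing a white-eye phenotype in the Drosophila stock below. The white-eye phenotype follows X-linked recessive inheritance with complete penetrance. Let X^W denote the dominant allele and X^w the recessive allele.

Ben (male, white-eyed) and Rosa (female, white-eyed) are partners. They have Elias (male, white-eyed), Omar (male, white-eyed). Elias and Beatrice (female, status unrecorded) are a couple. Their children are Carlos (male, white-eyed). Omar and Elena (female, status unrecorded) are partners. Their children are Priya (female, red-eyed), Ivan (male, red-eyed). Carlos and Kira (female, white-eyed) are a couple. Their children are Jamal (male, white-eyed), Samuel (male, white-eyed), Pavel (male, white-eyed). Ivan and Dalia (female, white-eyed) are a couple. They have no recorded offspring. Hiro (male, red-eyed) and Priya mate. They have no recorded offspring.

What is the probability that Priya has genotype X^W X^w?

1

Priya is red-eyed so carries W and received w from Omar (X^w Y), so Priya is X^W X^w, giving P(X^W X^w) = 1.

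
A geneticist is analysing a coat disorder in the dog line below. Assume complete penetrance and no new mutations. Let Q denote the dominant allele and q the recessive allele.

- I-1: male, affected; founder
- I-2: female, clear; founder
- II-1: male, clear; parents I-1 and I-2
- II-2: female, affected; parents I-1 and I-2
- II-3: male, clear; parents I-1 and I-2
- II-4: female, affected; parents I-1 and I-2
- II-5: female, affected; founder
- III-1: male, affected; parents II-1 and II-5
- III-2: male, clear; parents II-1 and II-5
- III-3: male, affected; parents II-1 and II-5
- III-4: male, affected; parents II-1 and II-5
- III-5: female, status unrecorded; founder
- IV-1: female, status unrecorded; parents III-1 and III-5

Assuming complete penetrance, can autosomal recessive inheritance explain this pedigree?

A consistent assignment under autosomal recessive exists: I-1 qq, I-2 Qq, II-1 Qq, II-2 qq, II-3 Qq, II-4 qq, II-5 qq, III-1 qq, III-2 Qq, III-3 qq, III-4 qq, III-5 QQ, IV-1 Qq.
In this assignment every recorded phenotype matches its genotype and every non-founder's genotype is obtainable from its parents' genotypes, so the pedigree is consistent.

Yes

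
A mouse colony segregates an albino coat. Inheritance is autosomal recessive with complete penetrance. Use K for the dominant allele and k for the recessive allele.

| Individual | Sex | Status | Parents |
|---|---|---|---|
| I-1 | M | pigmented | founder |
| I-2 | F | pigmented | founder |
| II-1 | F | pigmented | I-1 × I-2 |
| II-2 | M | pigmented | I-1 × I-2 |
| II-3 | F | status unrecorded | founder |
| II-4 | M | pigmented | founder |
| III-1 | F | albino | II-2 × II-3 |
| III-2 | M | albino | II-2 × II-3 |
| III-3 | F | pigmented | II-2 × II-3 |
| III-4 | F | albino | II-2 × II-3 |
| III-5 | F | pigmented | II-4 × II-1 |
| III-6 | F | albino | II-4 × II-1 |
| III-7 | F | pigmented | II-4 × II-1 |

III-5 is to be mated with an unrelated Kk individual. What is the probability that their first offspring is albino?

II-4 is pigmented so carries K and passed k to III-6 (kk), so II-4 is Kk.
II-1 is pigmented so carries K and passed k to III-6 (kk), so II-1 is Kk.
III-5 is a pigmented offspring of II-4 (Kk) × II-1 (Kk), whose cross gives 1/4 KK : 1/2 Kk : 1/4 kk; conditioning on being pigmented, III-5 is KK with probability 1/3, Kk with probability 2/3.
Summing over parental genotype combinations, P(offspring is albino) = 2/3·1/4 = 1/6.

1/6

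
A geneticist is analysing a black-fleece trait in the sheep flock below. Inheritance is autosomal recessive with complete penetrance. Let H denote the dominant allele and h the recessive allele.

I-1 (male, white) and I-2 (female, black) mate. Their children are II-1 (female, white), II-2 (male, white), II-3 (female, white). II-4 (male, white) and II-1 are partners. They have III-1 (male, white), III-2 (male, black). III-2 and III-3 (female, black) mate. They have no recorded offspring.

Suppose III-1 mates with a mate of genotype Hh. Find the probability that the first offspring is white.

II-4 is white so carries H and passed h to III-2 (hh), so II-4 is Hh.
II-1 is white so carries H and received h from I-2 (hh), so II-1 is Hh.
III-1 is a white offspring of II-4 (Hh) × II-1 (Hh), whose cross gives 1/4 HH : 1/2 Hh : 1/4 hh; conditioning on being white, III-1 is HH with probability 1/3, Hh with probability 2/3.
Summing over parental genotype combinations, P(offspring is white) = 1/3·1 + 2/3·3/4 = 5/6.

5/6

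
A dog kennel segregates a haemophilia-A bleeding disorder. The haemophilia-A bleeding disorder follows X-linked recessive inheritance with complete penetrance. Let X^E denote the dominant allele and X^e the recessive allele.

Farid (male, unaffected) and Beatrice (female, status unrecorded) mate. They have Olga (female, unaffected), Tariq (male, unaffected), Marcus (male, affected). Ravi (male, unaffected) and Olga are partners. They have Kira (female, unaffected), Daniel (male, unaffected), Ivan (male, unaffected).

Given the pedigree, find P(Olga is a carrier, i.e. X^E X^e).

1/5

Farid is unaffected, so Farid is X^E Y.
Beatrice passed E to Tariq (X^E Y) and passed e to Marcus (X^e Y), so Beatrice is X^E X^e.
Their cross gives offspring ratios 1/2 X^E X^E : 1/2 X^E X^e. Conditioning on Olga being unaffected, P(X^E X^e) = 1/2 / 1 = 1/2 before taking Olga's own offspring into account.
Ravi is unaffected, so Ravi is X^E Y.
Now use Olga's offspring. Probability of each recorded status — unaffected son Daniel: 1/2 if Olga is X^E X^e, 1 if X^E X^E; unaffected son Ivan: 1/2 if Olga is X^E X^e, 1 if X^E X^E. (Kira: equally likely either way, so uninformative.)
Bayes: P(X^E X^e) = 1/2·1/4 / (1/2·1/4 + 1/2·1) = 1/5.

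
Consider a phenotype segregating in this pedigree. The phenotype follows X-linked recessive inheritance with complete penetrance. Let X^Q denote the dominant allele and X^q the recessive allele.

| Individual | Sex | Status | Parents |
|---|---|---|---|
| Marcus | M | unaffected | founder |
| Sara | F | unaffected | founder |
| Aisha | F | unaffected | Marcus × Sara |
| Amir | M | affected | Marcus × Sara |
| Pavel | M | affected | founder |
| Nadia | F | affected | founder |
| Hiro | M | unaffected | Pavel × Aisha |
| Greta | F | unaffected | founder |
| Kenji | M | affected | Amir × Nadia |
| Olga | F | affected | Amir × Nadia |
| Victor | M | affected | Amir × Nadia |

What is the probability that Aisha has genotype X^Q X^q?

Marcus is unaffected, so Marcus is X^Q Y.
Sara is unaffected so carries Q and passed q to Amir (X^q Y), so Sara is X^Q X^q.
Their cross gives offspring ratios 1/2 X^Q X^Q : 1/2 X^Q X^q. Conditioning on Aisha being unaffected, P(X^Q X^q) = 1/2 / 1 = 1/2 before taking Aisha's own offspring into account.
Pavel is affected, so Pavel is X^q Y.
Now use Aisha's offspring. Probability of each recorded status — unaffected son Hiro: 1/2 if Aisha is X^Q X^q, 1 if X^Q X^Q.
Bayes: P(X^Q X^q) = 1/2·1/2 / (1/2·1/2 + 1/2·1) = 1/3.

1/3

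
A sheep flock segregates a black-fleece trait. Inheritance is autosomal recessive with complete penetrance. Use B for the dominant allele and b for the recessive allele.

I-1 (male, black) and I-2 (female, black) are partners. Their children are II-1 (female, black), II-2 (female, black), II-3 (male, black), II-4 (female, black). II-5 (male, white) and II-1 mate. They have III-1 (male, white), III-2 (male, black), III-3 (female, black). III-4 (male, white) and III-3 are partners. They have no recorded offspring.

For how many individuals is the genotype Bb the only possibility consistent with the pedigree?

Obligate heterozygotes: II-5 is white so carries B and passed b to III-2 (bb), so II-5 is Bb; III-1 is white so carries B and received b from II-1 (bb), so III-1 is Bb.
Every other individual is either homozygous by phenotype or has at least one consistent homozygous assignment, so the count is 2.

2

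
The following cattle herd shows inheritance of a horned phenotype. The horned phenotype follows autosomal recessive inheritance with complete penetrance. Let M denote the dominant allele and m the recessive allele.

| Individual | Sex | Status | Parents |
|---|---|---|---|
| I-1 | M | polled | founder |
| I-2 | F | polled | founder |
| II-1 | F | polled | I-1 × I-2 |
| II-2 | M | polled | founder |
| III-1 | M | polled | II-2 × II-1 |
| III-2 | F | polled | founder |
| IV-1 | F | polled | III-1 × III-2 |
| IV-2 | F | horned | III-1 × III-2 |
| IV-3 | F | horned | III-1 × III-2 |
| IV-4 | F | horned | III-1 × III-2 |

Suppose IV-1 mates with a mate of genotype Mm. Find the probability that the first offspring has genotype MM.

III-1 is polled so carries M and passed m to IV-2 (mm), so III-1 is Mm.
III-2 is polled so carries M and passed m to IV-2 (mm), so III-2 is Mm.
IV-1 is a polled offspring of III-1 (Mm) × III-2 (Mm), whose cross gives 1/4 MM : 1/2 Mm : 1/4 mm; conditioning on being polled, IV-1 is MM with probability 1/3, Mm with probability 2/3.
Summing over parental genotype combinations, P(offspring has genotype MM) = 1/3·1/2 + 2/3·1/4 = 1/3.

1/3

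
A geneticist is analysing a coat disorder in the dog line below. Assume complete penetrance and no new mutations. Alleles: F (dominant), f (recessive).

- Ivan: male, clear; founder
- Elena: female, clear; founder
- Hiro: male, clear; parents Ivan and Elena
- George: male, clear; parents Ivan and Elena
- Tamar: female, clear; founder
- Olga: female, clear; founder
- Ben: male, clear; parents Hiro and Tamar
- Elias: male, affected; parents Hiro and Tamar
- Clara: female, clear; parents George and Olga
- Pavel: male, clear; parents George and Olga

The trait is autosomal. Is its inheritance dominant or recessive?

recessive

Hiro and Tamar are both clear yet have an affected child Elias. Under dominance, an affected child requires at least one affected parent, so the trait cannot be dominant.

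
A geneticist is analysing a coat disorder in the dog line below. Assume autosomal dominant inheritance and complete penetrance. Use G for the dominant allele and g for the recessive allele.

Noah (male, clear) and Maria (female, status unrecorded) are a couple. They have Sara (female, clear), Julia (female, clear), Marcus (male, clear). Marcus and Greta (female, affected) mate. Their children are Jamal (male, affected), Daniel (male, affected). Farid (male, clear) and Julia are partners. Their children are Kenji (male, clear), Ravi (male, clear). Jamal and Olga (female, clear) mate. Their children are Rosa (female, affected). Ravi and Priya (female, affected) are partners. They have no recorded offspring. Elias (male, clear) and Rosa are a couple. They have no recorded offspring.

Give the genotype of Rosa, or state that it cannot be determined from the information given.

From phenotype alone, Rosa is GG or Gg.
Rosa is affected so carries G and received g from Olga (gg), so Rosa is Gg.

Gg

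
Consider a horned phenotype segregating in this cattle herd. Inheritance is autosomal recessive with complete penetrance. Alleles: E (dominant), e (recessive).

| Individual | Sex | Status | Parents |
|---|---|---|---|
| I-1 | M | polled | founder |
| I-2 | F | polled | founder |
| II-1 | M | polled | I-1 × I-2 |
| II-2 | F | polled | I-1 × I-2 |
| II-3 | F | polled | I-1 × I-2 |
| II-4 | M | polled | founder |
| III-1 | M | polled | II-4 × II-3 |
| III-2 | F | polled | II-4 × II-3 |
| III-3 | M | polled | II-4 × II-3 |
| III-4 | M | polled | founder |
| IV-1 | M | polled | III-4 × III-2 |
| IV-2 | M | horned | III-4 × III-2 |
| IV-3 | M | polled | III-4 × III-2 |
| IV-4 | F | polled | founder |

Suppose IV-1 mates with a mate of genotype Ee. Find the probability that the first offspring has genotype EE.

III-4 is polled so carries E and passed e to IV-2 (ee), so III-4 is Ee.
III-2 is polled so carries E and passed e to IV-2 (ee), so III-2 is Ee.
IV-1 is a polled offspring of III-4 (Ee) × III-2 (Ee), whose cross gives 1/4 EE : 1/2 Ee : 1/4 ee; conditioning on being polled, IV-1 is EE with probability 1/3, Ee with probability 2/3.
Summing over parental genotype combinations, P(offspring has genotype EE) = 1/3·1/2 + 2/3·1/4 = 1/3.

1/3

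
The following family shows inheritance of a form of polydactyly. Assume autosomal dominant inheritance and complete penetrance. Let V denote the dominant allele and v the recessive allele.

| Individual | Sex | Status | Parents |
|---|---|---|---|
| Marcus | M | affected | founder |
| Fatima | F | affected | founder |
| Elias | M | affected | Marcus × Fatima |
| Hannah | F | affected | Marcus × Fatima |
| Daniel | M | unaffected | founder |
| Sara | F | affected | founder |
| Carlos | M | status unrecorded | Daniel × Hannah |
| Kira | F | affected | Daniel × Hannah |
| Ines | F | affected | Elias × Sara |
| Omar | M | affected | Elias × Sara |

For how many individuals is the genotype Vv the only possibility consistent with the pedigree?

Obligate heterozygotes: Kira is affected so carries V and received v from Daniel (vv), so Kira is Vv.
Every other individual is either homozygous by phenotype or has at least one consistent homozygous assignment, so the count is 1.

1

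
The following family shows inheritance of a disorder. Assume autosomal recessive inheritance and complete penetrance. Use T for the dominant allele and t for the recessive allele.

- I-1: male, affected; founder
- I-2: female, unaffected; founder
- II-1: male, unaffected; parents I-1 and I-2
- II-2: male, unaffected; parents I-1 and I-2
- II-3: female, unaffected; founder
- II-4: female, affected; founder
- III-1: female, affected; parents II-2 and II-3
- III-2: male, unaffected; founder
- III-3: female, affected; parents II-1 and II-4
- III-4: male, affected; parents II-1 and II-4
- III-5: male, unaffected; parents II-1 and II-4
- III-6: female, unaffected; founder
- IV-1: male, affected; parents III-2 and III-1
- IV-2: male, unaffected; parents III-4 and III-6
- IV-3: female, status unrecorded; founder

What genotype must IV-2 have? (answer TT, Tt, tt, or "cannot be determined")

Tt

From phenotype alone, IV-2 is TT or Tt.
IV-2 is unaffected so carries T and received t from III-4 (tt), so IV-2 is Tt.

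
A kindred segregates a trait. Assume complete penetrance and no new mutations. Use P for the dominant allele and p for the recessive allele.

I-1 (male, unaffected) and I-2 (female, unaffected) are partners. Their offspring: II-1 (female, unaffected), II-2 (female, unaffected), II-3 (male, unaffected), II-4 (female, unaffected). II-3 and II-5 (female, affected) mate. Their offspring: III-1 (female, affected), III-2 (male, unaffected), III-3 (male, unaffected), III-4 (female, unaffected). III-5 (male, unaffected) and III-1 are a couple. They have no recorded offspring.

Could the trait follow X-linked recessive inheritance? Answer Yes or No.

Under X-linked recessive, III-1 (affected, female) cannot arise from II-3 (unaffected) × II-5 (affected).

No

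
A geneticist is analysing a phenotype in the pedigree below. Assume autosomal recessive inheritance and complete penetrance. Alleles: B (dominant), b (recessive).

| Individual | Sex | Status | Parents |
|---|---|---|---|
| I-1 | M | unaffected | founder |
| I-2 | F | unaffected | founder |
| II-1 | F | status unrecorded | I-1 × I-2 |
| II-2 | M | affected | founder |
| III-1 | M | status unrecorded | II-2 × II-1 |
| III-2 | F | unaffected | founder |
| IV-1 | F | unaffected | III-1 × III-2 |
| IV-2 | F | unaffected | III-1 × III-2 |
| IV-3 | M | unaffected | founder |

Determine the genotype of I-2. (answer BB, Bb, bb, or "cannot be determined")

I-2's phenotype allows BB or Bb, and no parent or child forces a single allele at both positions; consistent genotype assignments exist with I-2 as BB or Bb.

cannot be determined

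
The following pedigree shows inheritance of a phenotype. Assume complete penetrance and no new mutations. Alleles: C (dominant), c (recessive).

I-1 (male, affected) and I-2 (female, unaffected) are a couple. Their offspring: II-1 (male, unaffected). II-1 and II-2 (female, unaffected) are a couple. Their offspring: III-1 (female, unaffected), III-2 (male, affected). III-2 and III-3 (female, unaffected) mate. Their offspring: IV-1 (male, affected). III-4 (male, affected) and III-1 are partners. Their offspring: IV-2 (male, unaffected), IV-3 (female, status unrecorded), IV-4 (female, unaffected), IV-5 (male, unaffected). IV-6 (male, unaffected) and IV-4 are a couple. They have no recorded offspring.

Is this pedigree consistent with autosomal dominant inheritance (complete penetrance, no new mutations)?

Under autosomal dominant, III-2 (affected, male) cannot arise from II-1 (unaffected) × II-2 (unaffected).

No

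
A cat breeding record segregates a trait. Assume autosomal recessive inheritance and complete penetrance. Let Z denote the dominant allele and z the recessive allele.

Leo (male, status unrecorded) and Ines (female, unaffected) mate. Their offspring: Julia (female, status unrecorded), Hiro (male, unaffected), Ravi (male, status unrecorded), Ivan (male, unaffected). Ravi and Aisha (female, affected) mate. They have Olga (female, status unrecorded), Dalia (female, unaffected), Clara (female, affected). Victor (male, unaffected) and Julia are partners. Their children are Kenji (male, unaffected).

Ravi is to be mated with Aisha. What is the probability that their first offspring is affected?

Ravi passed Z to Dalia (Zz, whose z came from Aisha) and passed z to Clara (zz), so Ravi is Zz.
Aisha is affected, so Aisha is zz.
The cross gives 1/2 Zz : 1/2 zz, so P(offspring is affected) = 1/2.

1/2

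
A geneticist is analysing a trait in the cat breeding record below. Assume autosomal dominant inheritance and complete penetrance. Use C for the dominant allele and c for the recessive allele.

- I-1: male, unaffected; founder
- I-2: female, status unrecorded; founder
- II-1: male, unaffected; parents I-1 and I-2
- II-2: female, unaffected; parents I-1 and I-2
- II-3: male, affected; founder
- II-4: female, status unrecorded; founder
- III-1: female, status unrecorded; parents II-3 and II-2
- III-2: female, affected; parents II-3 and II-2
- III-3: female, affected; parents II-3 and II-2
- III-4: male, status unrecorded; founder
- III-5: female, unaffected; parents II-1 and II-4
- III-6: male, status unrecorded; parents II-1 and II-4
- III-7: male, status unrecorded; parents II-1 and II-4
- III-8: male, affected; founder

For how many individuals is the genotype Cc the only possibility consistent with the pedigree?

2

Obligate heterozygotes: III-2 is affected so carries C and received c from II-2 (cc), so III-2 is Cc; III-3 is affected so carries C and received c from II-2 (cc), so III-3 is Cc.
Every other individual is either homozygous by phenotype or has at least one consistent homozygous assignment, so the count is 2.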